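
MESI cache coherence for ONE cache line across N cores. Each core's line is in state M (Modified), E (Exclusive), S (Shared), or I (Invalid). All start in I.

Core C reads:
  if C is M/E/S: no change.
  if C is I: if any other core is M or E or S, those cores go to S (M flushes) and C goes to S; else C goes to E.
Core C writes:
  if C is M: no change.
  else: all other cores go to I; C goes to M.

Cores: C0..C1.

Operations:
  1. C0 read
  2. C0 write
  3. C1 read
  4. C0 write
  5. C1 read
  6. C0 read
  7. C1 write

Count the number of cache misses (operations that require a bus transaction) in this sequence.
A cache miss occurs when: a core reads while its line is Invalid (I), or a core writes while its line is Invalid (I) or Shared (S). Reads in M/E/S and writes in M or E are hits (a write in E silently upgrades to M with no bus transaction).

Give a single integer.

Op 1: C0 read [C0 read from I: no other sharers -> C0=E (exclusive)] -> [E,I] [MISS #1: read from I]
Op 2: C0 write [C0 write: invalidate none -> C0=M] -> [M,I] [hit: write from E is a silent E->M upgrade, no bus transaction]
Op 3: C1 read [C1 read from I: others=['C0=M'] -> C1=S, others downsized to S] -> [S,S] [MISS #2: read from I]
Op 4: C0 write [C0 write: invalidate ['C1=S'] -> C0=M] -> [M,I] [MISS #3: write from S]
Op 5: C1 read [C1 read from I: others=['C0=M'] -> C1=S, others downsized to S] -> [S,S] [MISS #4: read from I]
Op 6: C0 read [C0 read: already in S, no change] -> [S,S] [hit: read from S]
Op 7: C1 write [C1 write: invalidate ['C0=S'] -> C1=M] -> [I,M] [MISS #5: write from S]

Answer: 5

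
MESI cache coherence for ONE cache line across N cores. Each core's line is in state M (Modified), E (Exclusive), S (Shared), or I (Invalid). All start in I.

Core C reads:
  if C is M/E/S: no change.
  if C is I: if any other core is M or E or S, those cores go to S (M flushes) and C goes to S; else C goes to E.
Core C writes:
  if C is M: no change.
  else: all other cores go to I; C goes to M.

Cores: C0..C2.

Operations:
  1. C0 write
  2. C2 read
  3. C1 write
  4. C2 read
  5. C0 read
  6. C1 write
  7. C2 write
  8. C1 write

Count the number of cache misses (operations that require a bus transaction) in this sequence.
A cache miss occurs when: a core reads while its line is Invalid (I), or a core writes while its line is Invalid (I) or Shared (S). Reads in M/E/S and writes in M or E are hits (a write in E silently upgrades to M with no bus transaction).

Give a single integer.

Op 1: C0 write [C0 write: invalidate none -> C0=M] -> [M,I,I] [MISS #1: write from I]
Op 2: C2 read [C2 read from I: others=['C0=M'] -> C2=S, others downsized to S] -> [S,I,S] [MISS #2: read from I]
Op 3: C1 write [C1 write: invalidate ['C0=S', 'C2=S'] -> C1=M] -> [I,M,I] [MISS #3: write from I]
Op 4: C2 read [C2 read from I: others=['C1=M'] -> C2=S, others downsized to S] -> [I,S,S] [MISS #4: read from I]
Op 5: C0 read [C0 read from I: others=['C1=S', 'C2=S'] -> C0=S, others downsized to S] -> [S,S,S] [MISS #5: read from I]
Op 6: C1 write [C1 write: invalidate ['C0=S', 'C2=S'] -> C1=M] -> [I,M,I] [MISS #6: write from S]
Op 7: C2 write [C2 write: invalidate ['C1=M'] -> C2=M] -> [I,I,M] [MISS #7: write from I]
Op 8: C1 write [C1 write: invalidate ['C2=M'] -> C1=M] -> [I,M,I] [MISS #8: write from I]

Answer: 8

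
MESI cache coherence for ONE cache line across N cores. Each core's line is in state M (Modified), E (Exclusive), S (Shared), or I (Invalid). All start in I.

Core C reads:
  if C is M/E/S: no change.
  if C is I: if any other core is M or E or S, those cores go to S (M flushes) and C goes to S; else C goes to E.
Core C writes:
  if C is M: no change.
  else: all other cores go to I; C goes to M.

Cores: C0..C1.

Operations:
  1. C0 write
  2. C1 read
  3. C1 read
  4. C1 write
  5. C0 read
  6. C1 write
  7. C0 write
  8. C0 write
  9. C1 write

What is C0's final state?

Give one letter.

Answer: I

Derivation:
Op 1: C0 write [C0 write: invalidate none -> C0=M] -> [M,I]
Op 2: C1 read [C1 read from I: others=['C0=M'] -> C1=S, others downsized to S] -> [S,S]
Op 3: C1 read [C1 read: already in S, no change] -> [S,S]
Op 4: C1 write [C1 write: invalidate ['C0=S'] -> C1=M] -> [I,M]
Op 5: C0 read [C0 read from I: others=['C1=M'] -> C0=S, others downsized to S] -> [S,S]
Op 6: C1 write [C1 write: invalidate ['C0=S'] -> C1=M] -> [I,M]
Op 7: C0 write [C0 write: invalidate ['C1=M'] -> C0=M] -> [M,I]
Op 8: C0 write [C0 write: already M (modified), no change] -> [M,I]
Op 9: C1 write [C1 write: invalidate ['C0=M'] -> C1=M] -> [I,M]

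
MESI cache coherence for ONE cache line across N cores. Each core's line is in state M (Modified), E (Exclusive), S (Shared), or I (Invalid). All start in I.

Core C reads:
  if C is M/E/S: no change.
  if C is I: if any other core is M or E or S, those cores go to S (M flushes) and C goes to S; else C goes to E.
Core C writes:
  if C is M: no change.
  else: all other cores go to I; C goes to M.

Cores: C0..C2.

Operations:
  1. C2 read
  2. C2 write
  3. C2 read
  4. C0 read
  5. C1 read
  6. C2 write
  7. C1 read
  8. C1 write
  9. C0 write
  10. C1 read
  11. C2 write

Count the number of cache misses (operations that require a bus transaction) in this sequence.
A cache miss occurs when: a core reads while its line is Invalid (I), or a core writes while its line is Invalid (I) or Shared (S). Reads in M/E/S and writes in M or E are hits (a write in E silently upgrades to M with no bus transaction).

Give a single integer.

Op 1: C2 read [C2 read from I: no other sharers -> C2=E (exclusive)] -> [I,I,E] [MISS #1: read from I]
Op 2: C2 write [C2 write: invalidate none -> C2=M] -> [I,I,M] [hit: write from E is a silent E->M upgrade, no bus transaction]
Op 3: C2 read [C2 read: already in M, no change] -> [I,I,M] [hit: read from M]
Op 4: C0 read [C0 read from I: others=['C2=M'] -> C0=S, others downsized to S] -> [S,I,S] [MISS #2: read from I]
Op 5: C1 read [C1 read from I: others=['C0=S', 'C2=S'] -> C1=S, others downsized to S] -> [S,S,S] [MISS #3: read from I]
Op 6: C2 write [C2 write: invalidate ['C0=S', 'C1=S'] -> C2=M] -> [I,I,M] [MISS #4: write from S]
Op 7: C1 read [C1 read from I: others=['C2=M'] -> C1=S, others downsized to S] -> [I,S,S] [MISS #5: read from I]
Op 8: C1 write [C1 write: invalidate ['C2=S'] -> C1=M] -> [I,M,I] [MISS #6: write from S]
Op 9: C0 write [C0 write: invalidate ['C1=M'] -> C0=M] -> [M,I,I] [MISS #7: write from I]
Op 10: C1 read [C1 read from I: others=['C0=M'] -> C1=S, others downsized to S] -> [S,S,I] [MISS #8: read from I]
Op 11: C2 write [C2 write: invalidate ['C0=S', 'C1=S'] -> C2=M] -> [I,I,M] [MISS #9: write from I]

Answer: 9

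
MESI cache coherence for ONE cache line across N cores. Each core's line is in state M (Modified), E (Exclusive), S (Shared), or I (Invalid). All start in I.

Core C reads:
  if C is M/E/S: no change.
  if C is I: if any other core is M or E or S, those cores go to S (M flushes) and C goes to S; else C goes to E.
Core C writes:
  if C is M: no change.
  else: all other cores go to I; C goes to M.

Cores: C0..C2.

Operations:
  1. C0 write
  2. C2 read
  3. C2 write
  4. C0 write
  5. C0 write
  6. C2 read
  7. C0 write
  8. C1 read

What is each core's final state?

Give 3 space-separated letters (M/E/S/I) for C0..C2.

Answer: S S I

Derivation:
Op 1: C0 write [C0 write: invalidate none -> C0=M] -> [M,I,I]
Op 2: C2 read [C2 read from I: others=['C0=M'] -> C2=S, others downsized to S] -> [S,I,S]
Op 3: C2 write [C2 write: invalidate ['C0=S'] -> C2=M] -> [I,I,M]
Op 4: C0 write [C0 write: invalidate ['C2=M'] -> C0=M] -> [M,I,I]
Op 5: C0 write [C0 write: already M (modified), no change] -> [M,I,I]
Op 6: C2 read [C2 read from I: others=['C0=M'] -> C2=S, others downsized to S] -> [S,I,S]
Op 7: C0 write [C0 write: invalidate ['C2=S'] -> C0=M] -> [M,I,I]
Op 8: C1 read [C1 read from I: others=['C0=M'] -> C1=S, others downsized to S] -> [S,S,I]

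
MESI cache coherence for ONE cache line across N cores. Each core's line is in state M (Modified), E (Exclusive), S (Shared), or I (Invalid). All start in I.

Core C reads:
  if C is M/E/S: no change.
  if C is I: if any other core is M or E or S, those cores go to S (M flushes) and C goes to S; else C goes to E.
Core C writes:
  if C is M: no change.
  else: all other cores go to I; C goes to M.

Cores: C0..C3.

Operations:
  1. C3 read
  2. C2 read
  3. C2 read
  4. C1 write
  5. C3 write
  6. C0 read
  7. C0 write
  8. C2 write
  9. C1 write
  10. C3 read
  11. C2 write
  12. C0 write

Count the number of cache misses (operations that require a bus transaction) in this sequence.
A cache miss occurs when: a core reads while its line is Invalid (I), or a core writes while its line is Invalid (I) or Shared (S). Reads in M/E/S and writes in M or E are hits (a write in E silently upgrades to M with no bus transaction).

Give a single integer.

Op 1: C3 read [C3 read from I: no other sharers -> C3=E (exclusive)] -> [I,I,I,E] [MISS #1: read from I]
Op 2: C2 read [C2 read from I: others=['C3=E'] -> C2=S, others downsized to S] -> [I,I,S,S] [MISS #2: read from I]
Op 3: C2 read [C2 read: already in S, no change] -> [I,I,S,S] [hit: read from S]
Op 4: C1 write [C1 write: invalidate ['C2=S', 'C3=S'] -> C1=M] -> [I,M,I,I] [MISS #3: write from I]
Op 5: C3 write [C3 write: invalidate ['C1=M'] -> C3=M] -> [I,I,I,M] [MISS #4: write from I]
Op 6: C0 read [C0 read from I: others=['C3=M'] -> C0=S, others downsized to S] -> [S,I,I,S] [MISS #5: read from I]
Op 7: C0 write [C0 write: invalidate ['C3=S'] -> C0=M] -> [M,I,I,I] [MISS #6: write from S]
Op 8: C2 write [C2 write: invalidate ['C0=M'] -> C2=M] -> [I,I,M,I] [MISS #7: write from I]
Op 9: C1 write [C1 write: invalidate ['C2=M'] -> C1=M] -> [I,M,I,I] [MISS #8: write from I]
Op 10: C3 read [C3 read from I: others=['C1=M'] -> C3=S, others downsized to S] -> [I,S,I,S] [MISS #9: read from I]
Op 11: C2 write [C2 write: invalidate ['C1=S', 'C3=S'] -> C2=M] -> [I,I,M,I] [MISS #10: write from I]
Op 12: C0 write [C0 write: invalidate ['C2=M'] -> C0=M] -> [M,I,I,I] [MISS #11: write from I]

Answer: 11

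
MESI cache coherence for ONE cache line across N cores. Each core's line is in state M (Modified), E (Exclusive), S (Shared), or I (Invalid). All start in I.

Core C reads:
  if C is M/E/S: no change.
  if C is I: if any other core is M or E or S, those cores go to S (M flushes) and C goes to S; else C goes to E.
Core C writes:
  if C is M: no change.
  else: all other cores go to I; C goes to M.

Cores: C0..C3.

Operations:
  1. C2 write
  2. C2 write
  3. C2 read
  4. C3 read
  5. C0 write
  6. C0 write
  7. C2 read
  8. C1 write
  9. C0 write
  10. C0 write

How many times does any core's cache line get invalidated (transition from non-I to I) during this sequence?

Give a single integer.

Op 1: C2 write [C2 write: invalidate none -> C2=M] -> [I,I,M,I] (invalidations this op: 0; running total: 0)
Op 2: C2 write [C2 write: already M (modified), no change] -> [I,I,M,I] (invalidations this op: 0; running total: 0)
Op 3: C2 read [C2 read: already in M, no change] -> [I,I,M,I] (invalidations this op: 0; running total: 0)
Op 4: C3 read [C3 read from I: others=['C2=M'] -> C3=S, others downsized to S] -> [I,I,S,S] (invalidations this op: 0; running total: 0)
Op 5: C0 write [C0 write: invalidate ['C2=S', 'C3=S'] -> C0=M] -> [M,I,I,I] (invalidations this op: 2; running total: 2)
Op 6: C0 write [C0 write: already M (modified), no change] -> [M,I,I,I] (invalidations this op: 0; running total: 2)
Op 7: C2 read [C2 read from I: others=['C0=M'] -> C2=S, others downsized to S] -> [S,I,S,I] (invalidations this op: 0; running total: 2)
Op 8: C1 write [C1 write: invalidate ['C0=S', 'C2=S'] -> C1=M] -> [I,M,I,I] (invalidations this op: 2; running total: 4)
Op 9: C0 write [C0 write: invalidate ['C1=M'] -> C0=M] -> [M,I,I,I] (invalidations this op: 1; running total: 5)
Op 10: C0 write [C0 write: already M (modified), no change] -> [M,I,I,I] (invalidations this op: 0; running total: 5)

Answer: 5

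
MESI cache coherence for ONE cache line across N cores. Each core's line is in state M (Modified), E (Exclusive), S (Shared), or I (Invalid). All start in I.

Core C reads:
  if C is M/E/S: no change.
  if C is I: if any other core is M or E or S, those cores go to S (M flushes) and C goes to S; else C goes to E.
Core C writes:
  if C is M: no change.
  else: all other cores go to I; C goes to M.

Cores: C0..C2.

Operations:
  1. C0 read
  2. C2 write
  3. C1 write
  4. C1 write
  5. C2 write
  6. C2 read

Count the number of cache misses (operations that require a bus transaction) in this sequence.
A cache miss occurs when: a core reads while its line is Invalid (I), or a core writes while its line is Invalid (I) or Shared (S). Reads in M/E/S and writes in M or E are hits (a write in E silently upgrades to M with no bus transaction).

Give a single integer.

Answer: 4

Derivation:
Op 1: C0 read [C0 read from I: no other sharers -> C0=E (exclusive)] -> [E,I,I] [MISS #1: read from I]
Op 2: C2 write [C2 write: invalidate ['C0=E'] -> C2=M] -> [I,I,M] [MISS #2: write from I]
Op 3: C1 write [C1 write: invalidate ['C2=M'] -> C1=M] -> [I,M,I] [MISS #3: write from I]
Op 4: C1 write [C1 write: already M (modified), no change] -> [I,M,I] [hit: write from M]
Op 5: C2 write [C2 write: invalidate ['C1=M'] -> C2=M] -> [I,I,M] [MISS #4: write from I]
Op 6: C2 read [C2 read: already in M, no change] -> [I,I,M] [hit: read from M]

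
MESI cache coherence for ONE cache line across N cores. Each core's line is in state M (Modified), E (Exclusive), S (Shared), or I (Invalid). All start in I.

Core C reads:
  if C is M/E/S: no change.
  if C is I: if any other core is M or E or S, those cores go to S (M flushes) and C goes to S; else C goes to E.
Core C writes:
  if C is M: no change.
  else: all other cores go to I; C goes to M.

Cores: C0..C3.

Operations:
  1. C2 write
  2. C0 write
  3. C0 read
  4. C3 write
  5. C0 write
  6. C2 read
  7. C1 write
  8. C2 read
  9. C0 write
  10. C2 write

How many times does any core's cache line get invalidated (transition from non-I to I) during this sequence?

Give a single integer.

Answer: 8

Derivation:
Op 1: C2 write [C2 write: invalidate none -> C2=M] -> [I,I,M,I] (invalidations this op: 0; running total: 0)
Op 2: C0 write [C0 write: invalidate ['C2=M'] -> C0=M] -> [M,I,I,I] (invalidations this op: 1; running total: 1)
Op 3: C0 read [C0 read: already in M, no change] -> [M,I,I,I] (invalidations this op: 0; running total: 1)
Op 4: C3 write [C3 write: invalidate ['C0=M'] -> C3=M] -> [I,I,I,M] (invalidations this op: 1; running total: 2)
Op 5: C0 write [C0 write: invalidate ['C3=M'] -> C0=M] -> [M,I,I,I] (invalidations this op: 1; running total: 3)
Op 6: C2 read [C2 read from I: others=['C0=M'] -> C2=S, others downsized to S] -> [S,I,S,I] (invalidations this op: 0; running total: 3)
Op 7: C1 write [C1 write: invalidate ['C0=S', 'C2=S'] -> C1=M] -> [I,M,I,I] (invalidations this op: 2; running total: 5)
Op 8: C2 read [C2 read from I: others=['C1=M'] -> C2=S, others downsized to S] -> [I,S,S,I] (invalidations this op: 0; running total: 5)
Op 9: C0 write [C0 write: invalidate ['C1=S', 'C2=S'] -> C0=M] -> [M,I,I,I] (invalidations this op: 2; running total: 7)
Op 10: C2 write [C2 write: invalidate ['C0=M'] -> C2=M] -> [I,I,M,I] (invalidations this op: 1; running total: 8)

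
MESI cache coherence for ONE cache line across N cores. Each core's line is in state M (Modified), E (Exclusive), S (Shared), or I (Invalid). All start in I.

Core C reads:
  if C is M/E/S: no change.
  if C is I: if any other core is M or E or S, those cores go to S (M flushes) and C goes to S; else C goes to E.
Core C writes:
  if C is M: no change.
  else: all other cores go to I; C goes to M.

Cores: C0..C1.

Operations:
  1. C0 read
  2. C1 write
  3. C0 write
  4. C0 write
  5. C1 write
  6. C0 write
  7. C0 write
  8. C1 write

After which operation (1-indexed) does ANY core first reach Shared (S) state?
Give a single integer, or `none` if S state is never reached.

Op 1: C0 read [C0 read from I: no other sharers -> C0=E (exclusive)] -> [E,I]
Op 2: C1 write [C1 write: invalidate ['C0=E'] -> C1=M] -> [I,M]
Op 3: C0 write [C0 write: invalidate ['C1=M'] -> C0=M] -> [M,I]
Op 4: C0 write [C0 write: already M (modified), no change] -> [M,I]
Op 5: C1 write [C1 write: invalidate ['C0=M'] -> C1=M] -> [I,M]
Op 6: C0 write [C0 write: invalidate ['C1=M'] -> C0=M] -> [M,I]
Op 7: C0 write [C0 write: already M (modified), no change] -> [M,I]
Op 8: C1 write [C1 write: invalidate ['C0=M'] -> C1=M] -> [I,M]
S state never reached in this sequence.

Answer: none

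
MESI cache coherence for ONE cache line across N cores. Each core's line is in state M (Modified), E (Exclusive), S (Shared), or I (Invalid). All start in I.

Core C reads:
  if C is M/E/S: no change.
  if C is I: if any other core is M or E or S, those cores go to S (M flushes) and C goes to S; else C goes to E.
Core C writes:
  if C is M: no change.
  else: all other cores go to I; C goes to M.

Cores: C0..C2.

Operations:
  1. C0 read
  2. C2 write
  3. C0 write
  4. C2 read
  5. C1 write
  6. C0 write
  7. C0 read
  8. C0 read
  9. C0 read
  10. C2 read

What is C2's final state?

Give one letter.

Op 1: C0 read [C0 read from I: no other sharers -> C0=E (exclusive)] -> [E,I,I]
Op 2: C2 write [C2 write: invalidate ['C0=E'] -> C2=M] -> [I,I,M]
Op 3: C0 write [C0 write: invalidate ['C2=M'] -> C0=M] -> [M,I,I]
Op 4: C2 read [C2 read from I: others=['C0=M'] -> C2=S, others downsized to S] -> [S,I,S]
Op 5: C1 write [C1 write: invalidate ['C0=S', 'C2=S'] -> C1=M] -> [I,M,I]
Op 6: C0 write [C0 write: invalidate ['C1=M'] -> C0=M] -> [M,I,I]
Op 7: C0 read [C0 read: already in M, no change] -> [M,I,I]
Op 8: C0 read [C0 read: already in M, no change] -> [M,I,I]
Op 9: C0 read [C0 read: already in M, no change] -> [M,I,I]
Op 10: C2 read [C2 read from I: others=['C0=M'] -> C2=S, others downsized to S] -> [S,I,S]

Answer: S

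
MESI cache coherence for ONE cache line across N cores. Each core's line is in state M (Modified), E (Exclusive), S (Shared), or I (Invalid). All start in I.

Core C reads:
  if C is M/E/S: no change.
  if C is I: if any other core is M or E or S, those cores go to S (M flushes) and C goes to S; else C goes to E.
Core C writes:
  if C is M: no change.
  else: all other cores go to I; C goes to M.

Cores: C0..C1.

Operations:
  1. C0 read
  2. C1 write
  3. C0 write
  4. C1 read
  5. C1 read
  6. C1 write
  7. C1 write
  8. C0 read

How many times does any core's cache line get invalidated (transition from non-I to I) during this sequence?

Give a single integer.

Answer: 3

Derivation:
Op 1: C0 read [C0 read from I: no other sharers -> C0=E (exclusive)] -> [E,I] (invalidations this op: 0; running total: 0)
Op 2: C1 write [C1 write: invalidate ['C0=E'] -> C1=M] -> [I,M] (invalidations this op: 1; running total: 1)
Op 3: C0 write [C0 write: invalidate ['C1=M'] -> C0=M] -> [M,I] (invalidations this op: 1; running total: 2)
Op 4: C1 read [C1 read from I: others=['C0=M'] -> C1=S, others downsized to S] -> [S,S] (invalidations this op: 0; running total: 2)
Op 5: C1 read [C1 read: already in S, no change] -> [S,S] (invalidations this op: 0; running total: 2)
Op 6: C1 write [C1 write: invalidate ['C0=S'] -> C1=M] -> [I,M] (invalidations this op: 1; running total: 3)
Op 7: C1 write [C1 write: already M (modified), no change] -> [I,M] (invalidations this op: 0; running total: 3)
Op 8: C0 read [C0 read from I: others=['C1=M'] -> C0=S, others downsized to S] -> [S,S] (invalidations this op: 0; running total: 3)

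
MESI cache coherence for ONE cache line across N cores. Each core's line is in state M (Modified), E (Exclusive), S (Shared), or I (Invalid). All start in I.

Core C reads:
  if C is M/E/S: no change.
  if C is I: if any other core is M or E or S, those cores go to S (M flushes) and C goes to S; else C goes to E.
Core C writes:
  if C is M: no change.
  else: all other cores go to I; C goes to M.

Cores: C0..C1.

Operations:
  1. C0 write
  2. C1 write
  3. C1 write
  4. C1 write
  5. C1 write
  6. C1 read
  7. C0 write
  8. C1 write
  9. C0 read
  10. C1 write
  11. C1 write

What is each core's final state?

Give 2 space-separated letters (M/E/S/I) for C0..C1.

Op 1: C0 write [C0 write: invalidate none -> C0=M] -> [M,I]
Op 2: C1 write [C1 write: invalidate ['C0=M'] -> C1=M] -> [I,M]
Op 3: C1 write [C1 write: already M (modified), no change] -> [I,M]
Op 4: C1 write [C1 write: already M (modified), no change] -> [I,M]
Op 5: C1 write [C1 write: already M (modified), no change] -> [I,M]
Op 6: C1 read [C1 read: already in M, no change] -> [I,M]
Op 7: C0 write [C0 write: invalidate ['C1=M'] -> C0=M] -> [M,I]
Op 8: C1 write [C1 write: invalidate ['C0=M'] -> C1=M] -> [I,M]
Op 9: C0 read [C0 read from I: others=['C1=M'] -> C0=S, others downsized to S] -> [S,S]
Op 10: C1 write [C1 write: invalidate ['C0=S'] -> C1=M] -> [I,M]
Op 11: C1 write [C1 write: already M (modified), no change] -> [I,M]

Answer: I M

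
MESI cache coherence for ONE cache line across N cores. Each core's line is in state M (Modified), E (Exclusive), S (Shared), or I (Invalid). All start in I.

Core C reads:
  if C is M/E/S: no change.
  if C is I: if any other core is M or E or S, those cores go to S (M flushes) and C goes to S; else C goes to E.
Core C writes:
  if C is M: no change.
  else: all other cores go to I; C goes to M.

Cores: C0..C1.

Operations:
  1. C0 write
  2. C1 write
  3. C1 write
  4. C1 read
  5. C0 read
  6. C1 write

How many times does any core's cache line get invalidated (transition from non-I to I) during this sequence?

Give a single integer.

Answer: 2

Derivation:
Op 1: C0 write [C0 write: invalidate none -> C0=M] -> [M,I] (invalidations this op: 0; running total: 0)
Op 2: C1 write [C1 write: invalidate ['C0=M'] -> C1=M] -> [I,M] (invalidations this op: 1; running total: 1)
Op 3: C1 write [C1 write: already M (modified), no change] -> [I,M] (invalidations this op: 0; running total: 1)
Op 4: C1 read [C1 read: already in M, no change] -> [I,M] (invalidations this op: 0; running total: 1)
Op 5: C0 read [C0 read from I: others=['C1=M'] -> C0=S, others downsized to S] -> [S,S] (invalidations this op: 0; running total: 1)
Op 6: C1 write [C1 write: invalidate ['C0=S'] -> C1=M] -> [I,M] (invalidations this op: 1; running total: 2)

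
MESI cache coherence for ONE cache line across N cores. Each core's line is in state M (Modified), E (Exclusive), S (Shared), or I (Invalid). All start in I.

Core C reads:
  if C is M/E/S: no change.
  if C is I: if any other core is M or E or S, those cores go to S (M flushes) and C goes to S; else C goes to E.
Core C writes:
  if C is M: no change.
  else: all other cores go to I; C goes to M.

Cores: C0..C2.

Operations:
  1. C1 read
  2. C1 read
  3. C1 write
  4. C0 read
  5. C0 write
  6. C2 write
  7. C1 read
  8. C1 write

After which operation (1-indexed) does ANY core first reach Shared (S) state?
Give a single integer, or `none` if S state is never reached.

Answer: 4

Derivation:
Op 1: C1 read [C1 read from I: no other sharers -> C1=E (exclusive)] -> [I,E,I]
Op 2: C1 read [C1 read: already in E, no change] -> [I,E,I]
Op 3: C1 write [C1 write: invalidate none -> C1=M] -> [I,M,I]
Op 4: C0 read [C0 read from I: others=['C1=M'] -> C0=S, others downsized to S] -> [S,S,I]
  -> First S state at op 4; remaining ops need not be traced.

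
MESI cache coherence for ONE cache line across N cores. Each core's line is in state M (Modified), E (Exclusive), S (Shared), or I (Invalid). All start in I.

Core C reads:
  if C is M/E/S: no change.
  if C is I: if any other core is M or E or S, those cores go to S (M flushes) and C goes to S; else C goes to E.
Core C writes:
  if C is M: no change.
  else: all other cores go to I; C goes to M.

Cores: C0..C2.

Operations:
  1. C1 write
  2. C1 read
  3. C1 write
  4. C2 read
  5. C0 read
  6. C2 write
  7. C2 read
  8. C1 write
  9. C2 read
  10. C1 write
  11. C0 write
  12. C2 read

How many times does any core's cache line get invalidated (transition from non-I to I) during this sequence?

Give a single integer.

Op 1: C1 write [C1 write: invalidate none -> C1=M] -> [I,M,I] (invalidations this op: 0; running total: 0)
Op 2: C1 read [C1 read: already in M, no change] -> [I,M,I] (invalidations this op: 0; running total: 0)
Op 3: C1 write [C1 write: already M (modified), no change] -> [I,M,I] (invalidations this op: 0; running total: 0)
Op 4: C2 read [C2 read from I: others=['C1=M'] -> C2=S, others downsized to S] -> [I,S,S] (invalidations this op: 0; running total: 0)
Op 5: C0 read [C0 read from I: others=['C1=S', 'C2=S'] -> C0=S, others downsized to S] -> [S,S,S] (invalidations this op: 0; running total: 0)
Op 6: C2 write [C2 write: invalidate ['C0=S', 'C1=S'] -> C2=M] -> [I,I,M] (invalidations this op: 2; running total: 2)
Op 7: C2 read [C2 read: already in M, no change] -> [I,I,M] (invalidations this op: 0; running total: 2)
Op 8: C1 write [C1 write: invalidate ['C2=M'] -> C1=M] -> [I,M,I] (invalidations this op: 1; running total: 3)
Op 9: C2 read [C2 read from I: others=['C1=M'] -> C2=S, others downsized to S] -> [I,S,S] (invalidations this op: 0; running total: 3)
Op 10: C1 write [C1 write: invalidate ['C2=S'] -> C1=M] -> [I,M,I] (invalidations this op: 1; running total: 4)
Op 11: C0 write [C0 write: invalidate ['C1=M'] -> C0=M] -> [M,I,I] (invalidations this op: 1; running total: 5)
Op 12: C2 read [C2 read from I: others=['C0=M'] -> C2=S, others downsized to S] -> [S,I,S] (invalidations this op: 0; running total: 5)

Answer: 5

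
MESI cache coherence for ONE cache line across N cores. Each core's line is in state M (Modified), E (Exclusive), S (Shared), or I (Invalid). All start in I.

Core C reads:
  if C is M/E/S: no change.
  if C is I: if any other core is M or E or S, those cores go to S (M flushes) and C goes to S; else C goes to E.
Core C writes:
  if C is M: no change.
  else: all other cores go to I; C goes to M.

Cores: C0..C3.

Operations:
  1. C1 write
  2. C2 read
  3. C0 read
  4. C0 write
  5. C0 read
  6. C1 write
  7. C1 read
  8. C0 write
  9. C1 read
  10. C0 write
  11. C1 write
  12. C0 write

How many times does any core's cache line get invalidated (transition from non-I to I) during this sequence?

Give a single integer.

Answer: 7

Derivation:
Op 1: C1 write [C1 write: invalidate none -> C1=M] -> [I,M,I,I] (invalidations this op: 0; running total: 0)
Op 2: C2 read [C2 read from I: others=['C1=M'] -> C2=S, others downsized to S] -> [I,S,S,I] (invalidations this op: 0; running total: 0)
Op 3: C0 read [C0 read from I: others=['C1=S', 'C2=S'] -> C0=S, others downsized to S] -> [S,S,S,I] (invalidations this op: 0; running total: 0)
Op 4: C0 write [C0 write: invalidate ['C1=S', 'C2=S'] -> C0=M] -> [M,I,I,I] (invalidations this op: 2; running total: 2)
Op 5: C0 read [C0 read: already in M, no change] -> [M,I,I,I] (invalidations this op: 0; running total: 2)
Op 6: C1 write [C1 write: invalidate ['C0=M'] -> C1=M] -> [I,M,I,I] (invalidations this op: 1; running total: 3)
Op 7: C1 read [C1 read: already in M, no change] -> [I,M,I,I] (invalidations this op: 0; running total: 3)
Op 8: C0 write [C0 write: invalidate ['C1=M'] -> C0=M] -> [M,I,I,I] (invalidations this op: 1; running total: 4)
Op 9: C1 read [C1 read from I: others=['C0=M'] -> C1=S, others downsized to S] -> [S,S,I,I] (invalidations this op: 0; running total: 4)
Op 10: C0 write [C0 write: invalidate ['C1=S'] -> C0=M] -> [M,I,I,I] (invalidations this op: 1; running total: 5)
Op 11: C1 write [C1 write: invalidate ['C0=M'] -> C1=M] -> [I,M,I,I] (invalidations this op: 1; running total: 6)
Op 12: C0 write [C0 write: invalidate ['C1=M'] -> C0=M] -> [M,I,I,I] (invalidations this op: 1; running total: 7)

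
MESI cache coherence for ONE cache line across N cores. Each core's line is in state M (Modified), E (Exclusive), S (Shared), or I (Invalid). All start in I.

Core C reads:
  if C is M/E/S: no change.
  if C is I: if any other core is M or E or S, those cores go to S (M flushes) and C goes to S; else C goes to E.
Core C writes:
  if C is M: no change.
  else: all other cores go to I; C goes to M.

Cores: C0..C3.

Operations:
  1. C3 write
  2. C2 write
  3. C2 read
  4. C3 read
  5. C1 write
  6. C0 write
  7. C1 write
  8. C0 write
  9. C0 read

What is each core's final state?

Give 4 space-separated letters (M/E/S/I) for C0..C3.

Answer: M I I I

Derivation:
Op 1: C3 write [C3 write: invalidate none -> C3=M] -> [I,I,I,M]
Op 2: C2 write [C2 write: invalidate ['C3=M'] -> C2=M] -> [I,I,M,I]
Op 3: C2 read [C2 read: already in M, no change] -> [I,I,M,I]
Op 4: C3 read [C3 read from I: others=['C2=M'] -> C3=S, others downsized to S] -> [I,I,S,S]
Op 5: C1 write [C1 write: invalidate ['C2=S', 'C3=S'] -> C1=M] -> [I,M,I,I]
Op 6: C0 write [C0 write: invalidate ['C1=M'] -> C0=M] -> [M,I,I,I]
Op 7: C1 write [C1 write: invalidate ['C0=M'] -> C1=M] -> [I,M,I,I]
Op 8: C0 write [C0 write: invalidate ['C1=M'] -> C0=M] -> [M,I,I,I]
Op 9: C0 read [C0 read: already in M, no change] -> [M,I,I,I]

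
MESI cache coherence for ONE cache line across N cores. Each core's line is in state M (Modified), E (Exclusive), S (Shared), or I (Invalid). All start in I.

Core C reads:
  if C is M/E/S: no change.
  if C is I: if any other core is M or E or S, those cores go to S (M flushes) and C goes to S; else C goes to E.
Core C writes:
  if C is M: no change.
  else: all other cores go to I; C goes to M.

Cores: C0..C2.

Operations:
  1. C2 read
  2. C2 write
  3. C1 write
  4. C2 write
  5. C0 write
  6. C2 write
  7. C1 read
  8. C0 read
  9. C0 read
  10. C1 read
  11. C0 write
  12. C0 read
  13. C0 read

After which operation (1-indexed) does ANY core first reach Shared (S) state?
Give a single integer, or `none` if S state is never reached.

Op 1: C2 read [C2 read from I: no other sharers -> C2=E (exclusive)] -> [I,I,E]
Op 2: C2 write [C2 write: invalidate none -> C2=M] -> [I,I,M]
Op 3: C1 write [C1 write: invalidate ['C2=M'] -> C1=M] -> [I,M,I]
Op 4: C2 write [C2 write: invalidate ['C1=M'] -> C2=M] -> [I,I,M]
Op 5: C0 write [C0 write: invalidate ['C2=M'] -> C0=M] -> [M,I,I]
Op 6: C2 write [C2 write: invalidate ['C0=M'] -> C2=M] -> [I,I,M]
Op 7: C1 read [C1 read from I: others=['C2=M'] -> C1=S, others downsized to S] -> [I,S,S]
  -> First S state at op 7; remaining ops need not be traced.

Answer: 7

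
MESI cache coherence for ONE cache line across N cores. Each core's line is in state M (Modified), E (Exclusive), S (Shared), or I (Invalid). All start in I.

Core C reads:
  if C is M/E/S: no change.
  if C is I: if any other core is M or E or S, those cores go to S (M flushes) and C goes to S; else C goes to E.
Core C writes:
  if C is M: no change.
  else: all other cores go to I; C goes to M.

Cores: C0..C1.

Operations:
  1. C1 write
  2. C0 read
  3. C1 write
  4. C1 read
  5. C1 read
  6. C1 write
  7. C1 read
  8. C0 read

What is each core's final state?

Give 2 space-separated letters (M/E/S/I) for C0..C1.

Answer: S S

Derivation:
Op 1: C1 write [C1 write: invalidate none -> C1=M] -> [I,M]
Op 2: C0 read [C0 read from I: others=['C1=M'] -> C0=S, others downsized to S] -> [S,S]
Op 3: C1 write [C1 write: invalidate ['C0=S'] -> C1=M] -> [I,M]
Op 4: C1 read [C1 read: already in M, no change] -> [I,M]
Op 5: C1 read [C1 read: already in M, no change] -> [I,M]
Op 6: C1 write [C1 write: already M (modified), no change] -> [I,M]
Op 7: C1 read [C1 read: already in M, no change] -> [I,M]
Op 8: C0 read [C0 read from I: others=['C1=M'] -> C0=S, others downsized to S] -> [S,S]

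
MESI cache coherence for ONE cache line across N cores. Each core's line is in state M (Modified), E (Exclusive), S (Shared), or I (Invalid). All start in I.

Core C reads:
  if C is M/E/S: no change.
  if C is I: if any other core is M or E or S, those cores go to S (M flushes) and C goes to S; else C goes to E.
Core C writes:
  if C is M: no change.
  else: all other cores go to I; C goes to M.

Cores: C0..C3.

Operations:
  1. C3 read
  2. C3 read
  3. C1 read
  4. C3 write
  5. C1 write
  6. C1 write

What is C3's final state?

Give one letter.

Op 1: C3 read [C3 read from I: no other sharers -> C3=E (exclusive)] -> [I,I,I,E]
Op 2: C3 read [C3 read: already in E, no change] -> [I,I,I,E]
Op 3: C1 read [C1 read from I: others=['C3=E'] -> C1=S, others downsized to S] -> [I,S,I,S]
Op 4: C3 write [C3 write: invalidate ['C1=S'] -> C3=M] -> [I,I,I,M]
Op 5: C1 write [C1 write: invalidate ['C3=M'] -> C1=M] -> [I,M,I,I]
Op 6: C1 write [C1 write: already M (modified), no change] -> [I,M,I,I]

Answer: I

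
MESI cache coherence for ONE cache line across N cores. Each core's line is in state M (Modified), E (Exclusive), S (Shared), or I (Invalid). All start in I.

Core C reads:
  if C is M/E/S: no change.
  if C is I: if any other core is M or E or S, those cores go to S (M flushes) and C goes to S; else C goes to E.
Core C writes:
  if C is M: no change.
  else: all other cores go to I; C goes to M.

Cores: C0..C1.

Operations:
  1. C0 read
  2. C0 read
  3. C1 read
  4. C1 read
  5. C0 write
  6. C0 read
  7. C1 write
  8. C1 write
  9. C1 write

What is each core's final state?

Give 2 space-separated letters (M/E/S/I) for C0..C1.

Op 1: C0 read [C0 read from I: no other sharers -> C0=E (exclusive)] -> [E,I]
Op 2: C0 read [C0 read: already in E, no change] -> [E,I]
Op 3: C1 read [C1 read from I: others=['C0=E'] -> C1=S, others downsized to S] -> [S,S]
Op 4: C1 read [C1 read: already in S, no change] -> [S,S]
Op 5: C0 write [C0 write: invalidate ['C1=S'] -> C0=M] -> [M,I]
Op 6: C0 read [C0 read: already in M, no change] -> [M,I]
Op 7: C1 write [C1 write: invalidate ['C0=M'] -> C1=M] -> [I,M]
Op 8: C1 write [C1 write: already M (modified), no change] -> [I,M]
Op 9: C1 write [C1 write: already M (modified), no change] -> [I,M]

Answer: I M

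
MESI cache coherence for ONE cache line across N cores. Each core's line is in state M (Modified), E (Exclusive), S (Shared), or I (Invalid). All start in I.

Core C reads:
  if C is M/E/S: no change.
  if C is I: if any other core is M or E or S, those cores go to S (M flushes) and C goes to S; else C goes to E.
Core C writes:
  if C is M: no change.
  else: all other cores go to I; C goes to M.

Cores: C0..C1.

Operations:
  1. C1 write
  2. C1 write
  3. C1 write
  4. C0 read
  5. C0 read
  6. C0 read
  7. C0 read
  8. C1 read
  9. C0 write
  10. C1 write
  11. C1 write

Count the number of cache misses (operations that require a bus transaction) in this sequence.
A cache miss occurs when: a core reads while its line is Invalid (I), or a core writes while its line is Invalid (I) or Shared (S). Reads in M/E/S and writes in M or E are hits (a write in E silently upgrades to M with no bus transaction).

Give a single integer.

Answer: 4

Derivation:
Op 1: C1 write [C1 write: invalidate none -> C1=M] -> [I,M] [MISS #1: write from I]
Op 2: C1 write [C1 write: already M (modified), no change] -> [I,M] [hit: write from M]
Op 3: C1 write [C1 write: already M (modified), no change] -> [I,M] [hit: write from M]
Op 4: C0 read [C0 read from I: others=['C1=M'] -> C0=S, others downsized to S] -> [S,S] [MISS #2: read from I]
Op 5: C0 read [C0 read: already in S, no change] -> [S,S] [hit: read from S]
Op 6: C0 read [C0 read: already in S, no change] -> [S,S] [hit: read from S]
Op 7: C0 read [C0 read: already in S, no change] -> [S,S] [hit: read from S]
Op 8: C1 read [C1 read: already in S, no change] -> [S,S] [hit: read from S]
Op 9: C0 write [C0 write: invalidate ['C1=S'] -> C0=M] -> [M,I] [MISS #3: write from S]
Op 10: C1 write [C1 write: invalidate ['C0=M'] -> C1=M] -> [I,M] [MISS #4: write from I]
Op 11: C1 write [C1 write: already M (modified), no change] -> [I,M] [hit: write from M]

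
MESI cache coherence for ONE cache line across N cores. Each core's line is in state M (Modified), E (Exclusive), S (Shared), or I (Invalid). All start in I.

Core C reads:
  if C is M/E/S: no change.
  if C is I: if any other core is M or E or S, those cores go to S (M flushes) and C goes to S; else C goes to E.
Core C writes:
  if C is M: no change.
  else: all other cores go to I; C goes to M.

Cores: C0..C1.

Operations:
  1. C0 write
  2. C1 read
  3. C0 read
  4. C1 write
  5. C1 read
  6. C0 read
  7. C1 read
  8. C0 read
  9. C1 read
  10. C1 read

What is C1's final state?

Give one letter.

Op 1: C0 write [C0 write: invalidate none -> C0=M] -> [M,I]
Op 2: C1 read [C1 read from I: others=['C0=M'] -> C1=S, others downsized to S] -> [S,S]
Op 3: C0 read [C0 read: already in S, no change] -> [S,S]
Op 4: C1 write [C1 write: invalidate ['C0=S'] -> C1=M] -> [I,M]
Op 5: C1 read [C1 read: already in M, no change] -> [I,M]
Op 6: C0 read [C0 read from I: others=['C1=M'] -> C0=S, others downsized to S] -> [S,S]
Op 7: C1 read [C1 read: already in S, no change] -> [S,S]
Op 8: C0 read [C0 read: already in S, no change] -> [S,S]
Op 9: C1 read [C1 read: already in S, no change] -> [S,S]
Op 10: C1 read [C1 read: already in S, no change] -> [S,S]

Answer: S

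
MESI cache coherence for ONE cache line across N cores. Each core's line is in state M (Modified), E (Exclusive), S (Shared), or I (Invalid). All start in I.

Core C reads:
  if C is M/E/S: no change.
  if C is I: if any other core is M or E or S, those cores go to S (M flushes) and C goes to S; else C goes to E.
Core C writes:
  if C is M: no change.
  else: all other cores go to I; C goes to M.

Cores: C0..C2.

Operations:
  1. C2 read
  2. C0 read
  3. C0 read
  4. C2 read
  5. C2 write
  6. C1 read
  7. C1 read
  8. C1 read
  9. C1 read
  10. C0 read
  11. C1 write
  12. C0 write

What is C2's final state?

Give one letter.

Answer: I

Derivation:
Op 1: C2 read [C2 read from I: no other sharers -> C2=E (exclusive)] -> [I,I,E]
Op 2: C0 read [C0 read from I: others=['C2=E'] -> C0=S, others downsized to S] -> [S,I,S]
Op 3: C0 read [C0 read: already in S, no change] -> [S,I,S]
Op 4: C2 read [C2 read: already in S, no change] -> [S,I,S]
Op 5: C2 write [C2 write: invalidate ['C0=S'] -> C2=M] -> [I,I,M]
Op 6: C1 read [C1 read from I: others=['C2=M'] -> C1=S, others downsized to S] -> [I,S,S]
Op 7: C1 read [C1 read: already in S, no change] -> [I,S,S]
Op 8: C1 read [C1 read: already in S, no change] -> [I,S,S]
Op 9: C1 read [C1 read: already in S, no change] -> [I,S,S]
Op 10: C0 read [C0 read from I: others=['C1=S', 'C2=S'] -> C0=S, others downsized to S] -> [S,S,S]
Op 11: C1 write [C1 write: invalidate ['C0=S', 'C2=S'] -> C1=M] -> [I,M,I]
Op 12: C0 write [C0 write: invalidate ['C1=M'] -> C0=M] -> [M,I,I]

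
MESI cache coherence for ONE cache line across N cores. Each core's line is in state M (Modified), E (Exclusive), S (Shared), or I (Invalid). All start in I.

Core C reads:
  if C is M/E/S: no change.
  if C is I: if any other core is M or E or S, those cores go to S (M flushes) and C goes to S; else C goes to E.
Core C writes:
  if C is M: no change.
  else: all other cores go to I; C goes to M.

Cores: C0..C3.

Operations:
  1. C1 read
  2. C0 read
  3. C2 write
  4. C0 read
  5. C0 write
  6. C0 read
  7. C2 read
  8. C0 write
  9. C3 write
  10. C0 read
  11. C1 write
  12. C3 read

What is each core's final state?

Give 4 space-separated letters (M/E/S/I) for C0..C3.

Op 1: C1 read [C1 read from I: no other sharers -> C1=E (exclusive)] -> [I,E,I,I]
Op 2: C0 read [C0 read from I: others=['C1=E'] -> C0=S, others downsized to S] -> [S,S,I,I]
Op 3: C2 write [C2 write: invalidate ['C0=S', 'C1=S'] -> C2=M] -> [I,I,M,I]
Op 4: C0 read [C0 read from I: others=['C2=M'] -> C0=S, others downsized to S] -> [S,I,S,I]
Op 5: C0 write [C0 write: invalidate ['C2=S'] -> C0=M] -> [M,I,I,I]
Op 6: C0 read [C0 read: already in M, no change] -> [M,I,I,I]
Op 7: C2 read [C2 read from I: others=['C0=M'] -> C2=S, others downsized to S] -> [S,I,S,I]
Op 8: C0 write [C0 write: invalidate ['C2=S'] -> C0=M] -> [M,I,I,I]
Op 9: C3 write [C3 write: invalidate ['C0=M'] -> C3=M] -> [I,I,I,M]
Op 10: C0 read [C0 read from I: others=['C3=M'] -> C0=S, others downsized to S] -> [S,I,I,S]
Op 11: C1 write [C1 write: invalidate ['C0=S', 'C3=S'] -> C1=M] -> [I,M,I,I]
Op 12: C3 read [C3 read from I: others=['C1=M'] -> C3=S, others downsized to S] -> [I,S,I,S]

Answer: I S I S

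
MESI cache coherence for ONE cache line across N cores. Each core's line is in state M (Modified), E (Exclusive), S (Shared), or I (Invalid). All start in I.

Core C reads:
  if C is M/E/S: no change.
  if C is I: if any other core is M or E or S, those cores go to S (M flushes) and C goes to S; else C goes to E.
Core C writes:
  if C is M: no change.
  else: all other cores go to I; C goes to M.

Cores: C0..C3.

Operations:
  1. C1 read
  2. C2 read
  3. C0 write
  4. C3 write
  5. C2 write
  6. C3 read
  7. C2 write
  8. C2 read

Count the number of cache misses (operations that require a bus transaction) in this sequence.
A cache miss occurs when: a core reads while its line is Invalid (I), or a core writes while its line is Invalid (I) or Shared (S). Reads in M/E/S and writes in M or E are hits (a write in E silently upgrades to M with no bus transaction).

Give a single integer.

Answer: 7

Derivation:
Op 1: C1 read [C1 read from I: no other sharers -> C1=E (exclusive)] -> [I,E,I,I] [MISS #1: read from I]
Op 2: C2 read [C2 read from I: others=['C1=E'] -> C2=S, others downsized to S] -> [I,S,S,I] [MISS #2: read from I]
Op 3: C0 write [C0 write: invalidate ['C1=S', 'C2=S'] -> C0=M] -> [M,I,I,I] [MISS #3: write from I]
Op 4: C3 write [C3 write: invalidate ['C0=M'] -> C3=M] -> [I,I,I,M] [MISS #4: write from I]
Op 5: C2 write [C2 write: invalidate ['C3=M'] -> C2=M] -> [I,I,M,I] [MISS #5: write from I]
Op 6: C3 read [C3 read from I: others=['C2=M'] -> C3=S, others downsized to S] -> [I,I,S,S] [MISS #6: read from I]
Op 7: C2 write [C2 write: invalidate ['C3=S'] -> C2=M] -> [I,I,M,I] [MISS #7: write from S]
Op 8: C2 read [C2 read: already in M, no change] -> [I,I,M,I] [hit: read from M]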